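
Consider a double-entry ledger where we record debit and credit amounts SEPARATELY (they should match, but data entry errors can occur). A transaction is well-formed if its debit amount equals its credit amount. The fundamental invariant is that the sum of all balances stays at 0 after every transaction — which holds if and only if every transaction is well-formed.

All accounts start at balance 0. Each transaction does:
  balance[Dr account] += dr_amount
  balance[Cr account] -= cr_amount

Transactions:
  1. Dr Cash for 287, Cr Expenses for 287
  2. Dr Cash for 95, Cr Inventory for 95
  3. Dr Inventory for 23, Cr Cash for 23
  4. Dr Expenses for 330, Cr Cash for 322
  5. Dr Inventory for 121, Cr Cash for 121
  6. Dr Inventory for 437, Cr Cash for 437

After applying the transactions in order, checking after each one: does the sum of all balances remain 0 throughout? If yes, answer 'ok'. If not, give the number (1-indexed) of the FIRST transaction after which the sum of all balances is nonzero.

Answer: 4

Derivation:
After txn 1: dr=287 cr=287 sum_balances=0
After txn 2: dr=95 cr=95 sum_balances=0
After txn 3: dr=23 cr=23 sum_balances=0
After txn 4: dr=330 cr=322 sum_balances=8
After txn 5: dr=121 cr=121 sum_balances=8
After txn 6: dr=437 cr=437 sum_balances=8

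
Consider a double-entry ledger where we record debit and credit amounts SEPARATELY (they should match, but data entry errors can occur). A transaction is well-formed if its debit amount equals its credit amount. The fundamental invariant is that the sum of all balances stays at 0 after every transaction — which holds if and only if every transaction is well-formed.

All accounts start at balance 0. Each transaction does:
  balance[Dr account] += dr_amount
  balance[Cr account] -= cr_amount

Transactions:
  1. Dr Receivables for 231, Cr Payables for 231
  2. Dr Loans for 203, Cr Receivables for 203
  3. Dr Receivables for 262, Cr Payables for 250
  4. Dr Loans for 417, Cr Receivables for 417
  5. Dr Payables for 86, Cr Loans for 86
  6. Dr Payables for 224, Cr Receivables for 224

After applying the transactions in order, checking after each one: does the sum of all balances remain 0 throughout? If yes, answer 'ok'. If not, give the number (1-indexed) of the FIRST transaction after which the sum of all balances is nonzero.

Answer: 3

Derivation:
After txn 1: dr=231 cr=231 sum_balances=0
After txn 2: dr=203 cr=203 sum_balances=0
After txn 3: dr=262 cr=250 sum_balances=12
After txn 4: dr=417 cr=417 sum_balances=12
After txn 5: dr=86 cr=86 sum_balances=12
After txn 6: dr=224 cr=224 sum_balances=12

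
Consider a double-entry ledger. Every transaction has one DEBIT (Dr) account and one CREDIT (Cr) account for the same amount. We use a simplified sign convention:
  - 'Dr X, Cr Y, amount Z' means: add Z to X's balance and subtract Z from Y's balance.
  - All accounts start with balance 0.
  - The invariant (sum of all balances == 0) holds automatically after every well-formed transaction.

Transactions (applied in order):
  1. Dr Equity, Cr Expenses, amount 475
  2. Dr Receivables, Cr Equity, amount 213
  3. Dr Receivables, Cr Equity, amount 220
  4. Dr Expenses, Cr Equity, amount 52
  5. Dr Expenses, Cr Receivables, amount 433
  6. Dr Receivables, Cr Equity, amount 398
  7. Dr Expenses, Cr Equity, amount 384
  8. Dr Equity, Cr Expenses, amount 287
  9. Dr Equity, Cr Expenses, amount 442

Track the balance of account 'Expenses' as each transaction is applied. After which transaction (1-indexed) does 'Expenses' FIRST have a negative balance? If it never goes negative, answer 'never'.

Answer: 1

Derivation:
After txn 1: Expenses=-475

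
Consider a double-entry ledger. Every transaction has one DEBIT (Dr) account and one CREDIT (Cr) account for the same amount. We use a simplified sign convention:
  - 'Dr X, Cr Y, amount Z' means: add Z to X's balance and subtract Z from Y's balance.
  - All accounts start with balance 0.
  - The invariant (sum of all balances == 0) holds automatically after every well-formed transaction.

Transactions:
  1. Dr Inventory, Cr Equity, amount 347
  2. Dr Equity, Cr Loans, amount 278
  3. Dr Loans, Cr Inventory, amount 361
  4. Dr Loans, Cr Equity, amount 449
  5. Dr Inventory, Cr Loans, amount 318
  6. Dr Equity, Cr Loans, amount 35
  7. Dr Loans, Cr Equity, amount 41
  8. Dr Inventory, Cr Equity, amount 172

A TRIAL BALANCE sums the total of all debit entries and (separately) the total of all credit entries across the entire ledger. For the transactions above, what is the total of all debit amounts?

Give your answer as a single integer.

Answer: 2001

Derivation:
Txn 1: debit+=347
Txn 2: debit+=278
Txn 3: debit+=361
Txn 4: debit+=449
Txn 5: debit+=318
Txn 6: debit+=35
Txn 7: debit+=41
Txn 8: debit+=172
Total debits = 2001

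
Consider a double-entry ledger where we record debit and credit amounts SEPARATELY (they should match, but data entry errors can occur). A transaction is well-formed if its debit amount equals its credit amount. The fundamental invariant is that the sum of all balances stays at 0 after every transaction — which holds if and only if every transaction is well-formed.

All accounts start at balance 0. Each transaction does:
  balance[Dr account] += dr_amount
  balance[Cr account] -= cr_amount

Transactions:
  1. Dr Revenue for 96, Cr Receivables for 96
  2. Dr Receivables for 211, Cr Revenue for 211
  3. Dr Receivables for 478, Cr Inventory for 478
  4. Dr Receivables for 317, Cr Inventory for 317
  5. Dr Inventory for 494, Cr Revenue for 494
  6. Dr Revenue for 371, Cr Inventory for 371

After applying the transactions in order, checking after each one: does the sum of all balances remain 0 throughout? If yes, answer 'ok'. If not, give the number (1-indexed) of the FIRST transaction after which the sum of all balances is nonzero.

After txn 1: dr=96 cr=96 sum_balances=0
After txn 2: dr=211 cr=211 sum_balances=0
After txn 3: dr=478 cr=478 sum_balances=0
After txn 4: dr=317 cr=317 sum_balances=0
After txn 5: dr=494 cr=494 sum_balances=0
After txn 6: dr=371 cr=371 sum_balances=0

Answer: ok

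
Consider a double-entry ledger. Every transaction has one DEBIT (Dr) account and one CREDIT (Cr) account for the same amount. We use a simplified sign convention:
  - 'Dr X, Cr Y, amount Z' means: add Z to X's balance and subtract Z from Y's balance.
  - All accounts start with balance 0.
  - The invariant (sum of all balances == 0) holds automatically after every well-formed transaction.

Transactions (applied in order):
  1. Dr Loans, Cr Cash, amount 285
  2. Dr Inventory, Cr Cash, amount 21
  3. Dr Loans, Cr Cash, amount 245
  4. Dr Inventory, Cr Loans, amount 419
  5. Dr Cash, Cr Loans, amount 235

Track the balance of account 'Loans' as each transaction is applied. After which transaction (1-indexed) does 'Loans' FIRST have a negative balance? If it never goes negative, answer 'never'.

Answer: 5

Derivation:
After txn 1: Loans=285
After txn 2: Loans=285
After txn 3: Loans=530
After txn 4: Loans=111
After txn 5: Loans=-124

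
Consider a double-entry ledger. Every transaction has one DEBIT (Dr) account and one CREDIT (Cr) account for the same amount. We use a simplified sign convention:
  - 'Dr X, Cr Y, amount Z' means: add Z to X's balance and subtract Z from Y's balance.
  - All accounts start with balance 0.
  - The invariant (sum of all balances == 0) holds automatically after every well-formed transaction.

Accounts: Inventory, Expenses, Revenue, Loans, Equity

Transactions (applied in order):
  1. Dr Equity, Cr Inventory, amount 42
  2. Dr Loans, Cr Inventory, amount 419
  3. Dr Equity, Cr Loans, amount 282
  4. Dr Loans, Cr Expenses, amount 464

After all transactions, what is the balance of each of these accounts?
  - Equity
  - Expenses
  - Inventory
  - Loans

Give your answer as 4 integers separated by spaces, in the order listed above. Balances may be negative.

Answer: 324 -464 -461 601

Derivation:
After txn 1 (Dr Equity, Cr Inventory, amount 42): Equity=42 Inventory=-42
After txn 2 (Dr Loans, Cr Inventory, amount 419): Equity=42 Inventory=-461 Loans=419
After txn 3 (Dr Equity, Cr Loans, amount 282): Equity=324 Inventory=-461 Loans=137
After txn 4 (Dr Loans, Cr Expenses, amount 464): Equity=324 Expenses=-464 Inventory=-461 Loans=601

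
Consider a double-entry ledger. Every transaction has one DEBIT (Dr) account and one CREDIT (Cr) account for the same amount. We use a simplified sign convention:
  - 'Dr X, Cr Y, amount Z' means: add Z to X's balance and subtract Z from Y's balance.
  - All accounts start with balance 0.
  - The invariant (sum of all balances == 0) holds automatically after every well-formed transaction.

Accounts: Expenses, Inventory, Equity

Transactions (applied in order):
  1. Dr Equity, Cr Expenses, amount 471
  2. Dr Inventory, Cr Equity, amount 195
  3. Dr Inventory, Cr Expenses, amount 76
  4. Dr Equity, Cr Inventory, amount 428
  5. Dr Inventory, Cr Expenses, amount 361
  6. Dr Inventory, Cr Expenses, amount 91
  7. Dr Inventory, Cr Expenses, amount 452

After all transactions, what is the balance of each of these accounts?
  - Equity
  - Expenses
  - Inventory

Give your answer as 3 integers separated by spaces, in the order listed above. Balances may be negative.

After txn 1 (Dr Equity, Cr Expenses, amount 471): Equity=471 Expenses=-471
After txn 2 (Dr Inventory, Cr Equity, amount 195): Equity=276 Expenses=-471 Inventory=195
After txn 3 (Dr Inventory, Cr Expenses, amount 76): Equity=276 Expenses=-547 Inventory=271
After txn 4 (Dr Equity, Cr Inventory, amount 428): Equity=704 Expenses=-547 Inventory=-157
After txn 5 (Dr Inventory, Cr Expenses, amount 361): Equity=704 Expenses=-908 Inventory=204
After txn 6 (Dr Inventory, Cr Expenses, amount 91): Equity=704 Expenses=-999 Inventory=295
After txn 7 (Dr Inventory, Cr Expenses, amount 452): Equity=704 Expenses=-1451 Inventory=747

Answer: 704 -1451 747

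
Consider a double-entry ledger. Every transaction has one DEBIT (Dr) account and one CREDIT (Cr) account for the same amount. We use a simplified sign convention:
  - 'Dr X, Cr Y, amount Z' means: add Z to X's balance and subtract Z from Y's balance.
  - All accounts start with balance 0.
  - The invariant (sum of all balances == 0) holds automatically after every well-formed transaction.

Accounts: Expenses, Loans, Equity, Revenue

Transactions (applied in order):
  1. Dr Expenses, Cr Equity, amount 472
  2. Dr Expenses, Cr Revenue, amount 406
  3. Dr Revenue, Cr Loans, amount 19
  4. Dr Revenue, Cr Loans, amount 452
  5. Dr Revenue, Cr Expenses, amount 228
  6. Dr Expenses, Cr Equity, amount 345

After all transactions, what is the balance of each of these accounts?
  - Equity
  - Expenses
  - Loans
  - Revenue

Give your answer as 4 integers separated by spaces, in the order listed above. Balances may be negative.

Answer: -817 995 -471 293

Derivation:
After txn 1 (Dr Expenses, Cr Equity, amount 472): Equity=-472 Expenses=472
After txn 2 (Dr Expenses, Cr Revenue, amount 406): Equity=-472 Expenses=878 Revenue=-406
After txn 3 (Dr Revenue, Cr Loans, amount 19): Equity=-472 Expenses=878 Loans=-19 Revenue=-387
After txn 4 (Dr Revenue, Cr Loans, amount 452): Equity=-472 Expenses=878 Loans=-471 Revenue=65
After txn 5 (Dr Revenue, Cr Expenses, amount 228): Equity=-472 Expenses=650 Loans=-471 Revenue=293
After txn 6 (Dr Expenses, Cr Equity, amount 345): Equity=-817 Expenses=995 Loans=-471 Revenue=293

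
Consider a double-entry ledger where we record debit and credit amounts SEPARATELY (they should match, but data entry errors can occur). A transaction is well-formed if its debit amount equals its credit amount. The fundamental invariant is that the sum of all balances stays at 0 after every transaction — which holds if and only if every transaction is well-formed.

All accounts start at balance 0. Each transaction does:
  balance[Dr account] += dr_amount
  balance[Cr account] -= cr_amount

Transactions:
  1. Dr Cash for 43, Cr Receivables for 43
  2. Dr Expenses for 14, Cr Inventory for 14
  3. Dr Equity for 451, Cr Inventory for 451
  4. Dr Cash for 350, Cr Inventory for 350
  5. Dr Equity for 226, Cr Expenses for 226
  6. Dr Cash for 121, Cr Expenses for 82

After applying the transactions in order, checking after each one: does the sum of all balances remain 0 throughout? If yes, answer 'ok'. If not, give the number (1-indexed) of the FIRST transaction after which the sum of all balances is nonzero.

Answer: 6

Derivation:
After txn 1: dr=43 cr=43 sum_balances=0
After txn 2: dr=14 cr=14 sum_balances=0
After txn 3: dr=451 cr=451 sum_balances=0
After txn 4: dr=350 cr=350 sum_balances=0
After txn 5: dr=226 cr=226 sum_balances=0
After txn 6: dr=121 cr=82 sum_balances=39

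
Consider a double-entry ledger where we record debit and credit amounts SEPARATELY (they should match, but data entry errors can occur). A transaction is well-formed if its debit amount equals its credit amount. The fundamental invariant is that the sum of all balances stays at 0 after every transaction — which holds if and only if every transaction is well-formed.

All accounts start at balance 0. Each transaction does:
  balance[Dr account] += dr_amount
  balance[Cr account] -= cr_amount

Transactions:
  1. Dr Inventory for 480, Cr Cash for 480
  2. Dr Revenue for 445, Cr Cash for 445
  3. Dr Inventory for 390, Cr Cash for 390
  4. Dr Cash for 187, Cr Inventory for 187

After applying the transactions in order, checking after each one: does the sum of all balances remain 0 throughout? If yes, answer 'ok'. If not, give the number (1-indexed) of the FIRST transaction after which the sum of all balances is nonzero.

Answer: ok

Derivation:
After txn 1: dr=480 cr=480 sum_balances=0
After txn 2: dr=445 cr=445 sum_balances=0
After txn 3: dr=390 cr=390 sum_balances=0
After txn 4: dr=187 cr=187 sum_balances=0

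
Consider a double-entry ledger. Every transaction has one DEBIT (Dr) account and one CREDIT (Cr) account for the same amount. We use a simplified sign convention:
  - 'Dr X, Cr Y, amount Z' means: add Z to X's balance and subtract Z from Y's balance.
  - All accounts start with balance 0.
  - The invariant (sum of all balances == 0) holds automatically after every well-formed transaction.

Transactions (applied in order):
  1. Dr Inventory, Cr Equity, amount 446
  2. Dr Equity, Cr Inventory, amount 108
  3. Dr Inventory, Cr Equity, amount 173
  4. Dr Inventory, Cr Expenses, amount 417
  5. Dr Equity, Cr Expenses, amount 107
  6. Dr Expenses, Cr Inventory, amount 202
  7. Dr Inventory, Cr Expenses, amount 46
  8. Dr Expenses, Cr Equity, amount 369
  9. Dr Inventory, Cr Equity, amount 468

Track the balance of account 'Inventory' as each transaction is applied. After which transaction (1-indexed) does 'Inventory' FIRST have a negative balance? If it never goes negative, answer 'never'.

Answer: never

Derivation:
After txn 1: Inventory=446
After txn 2: Inventory=338
After txn 3: Inventory=511
After txn 4: Inventory=928
After txn 5: Inventory=928
After txn 6: Inventory=726
After txn 7: Inventory=772
After txn 8: Inventory=772
After txn 9: Inventory=1240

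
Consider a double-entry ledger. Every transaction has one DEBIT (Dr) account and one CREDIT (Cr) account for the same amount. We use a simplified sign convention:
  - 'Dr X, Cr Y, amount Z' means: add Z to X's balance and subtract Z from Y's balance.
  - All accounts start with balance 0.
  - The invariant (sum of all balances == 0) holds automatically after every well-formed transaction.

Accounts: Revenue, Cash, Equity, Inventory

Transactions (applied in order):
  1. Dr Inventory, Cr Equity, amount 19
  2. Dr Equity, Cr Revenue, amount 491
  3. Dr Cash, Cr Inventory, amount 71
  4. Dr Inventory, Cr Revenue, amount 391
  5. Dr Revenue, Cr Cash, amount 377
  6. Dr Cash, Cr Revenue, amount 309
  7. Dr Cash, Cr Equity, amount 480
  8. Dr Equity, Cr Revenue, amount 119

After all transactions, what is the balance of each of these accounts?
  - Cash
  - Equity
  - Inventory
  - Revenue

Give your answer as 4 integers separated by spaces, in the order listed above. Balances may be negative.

After txn 1 (Dr Inventory, Cr Equity, amount 19): Equity=-19 Inventory=19
After txn 2 (Dr Equity, Cr Revenue, amount 491): Equity=472 Inventory=19 Revenue=-491
After txn 3 (Dr Cash, Cr Inventory, amount 71): Cash=71 Equity=472 Inventory=-52 Revenue=-491
After txn 4 (Dr Inventory, Cr Revenue, amount 391): Cash=71 Equity=472 Inventory=339 Revenue=-882
After txn 5 (Dr Revenue, Cr Cash, amount 377): Cash=-306 Equity=472 Inventory=339 Revenue=-505
After txn 6 (Dr Cash, Cr Revenue, amount 309): Cash=3 Equity=472 Inventory=339 Revenue=-814
After txn 7 (Dr Cash, Cr Equity, amount 480): Cash=483 Equity=-8 Inventory=339 Revenue=-814
After txn 8 (Dr Equity, Cr Revenue, amount 119): Cash=483 Equity=111 Inventory=339 Revenue=-933

Answer: 483 111 339 -933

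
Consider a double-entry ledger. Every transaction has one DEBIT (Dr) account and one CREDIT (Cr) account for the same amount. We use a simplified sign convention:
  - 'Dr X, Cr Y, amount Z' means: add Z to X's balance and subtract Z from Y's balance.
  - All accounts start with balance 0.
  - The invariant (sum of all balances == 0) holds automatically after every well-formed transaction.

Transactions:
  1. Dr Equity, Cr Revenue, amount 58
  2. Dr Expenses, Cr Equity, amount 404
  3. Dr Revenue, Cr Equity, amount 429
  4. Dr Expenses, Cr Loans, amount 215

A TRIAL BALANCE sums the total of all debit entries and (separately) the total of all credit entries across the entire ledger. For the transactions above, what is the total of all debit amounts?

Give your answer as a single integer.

Txn 1: debit+=58
Txn 2: debit+=404
Txn 3: debit+=429
Txn 4: debit+=215
Total debits = 1106

Answer: 1106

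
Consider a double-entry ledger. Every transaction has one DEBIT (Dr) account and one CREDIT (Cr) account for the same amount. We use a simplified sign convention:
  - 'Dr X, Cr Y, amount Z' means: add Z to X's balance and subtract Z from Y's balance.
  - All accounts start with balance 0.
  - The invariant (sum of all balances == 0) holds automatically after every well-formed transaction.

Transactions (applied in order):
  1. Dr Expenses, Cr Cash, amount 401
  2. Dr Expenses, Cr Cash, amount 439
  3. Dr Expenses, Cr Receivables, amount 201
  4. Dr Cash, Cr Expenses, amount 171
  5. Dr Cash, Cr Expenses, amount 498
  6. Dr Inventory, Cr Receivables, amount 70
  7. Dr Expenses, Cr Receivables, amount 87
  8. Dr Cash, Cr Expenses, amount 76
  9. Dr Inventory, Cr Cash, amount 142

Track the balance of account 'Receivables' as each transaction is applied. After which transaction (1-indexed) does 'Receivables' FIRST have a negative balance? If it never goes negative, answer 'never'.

Answer: 3

Derivation:
After txn 1: Receivables=0
After txn 2: Receivables=0
After txn 3: Receivables=-201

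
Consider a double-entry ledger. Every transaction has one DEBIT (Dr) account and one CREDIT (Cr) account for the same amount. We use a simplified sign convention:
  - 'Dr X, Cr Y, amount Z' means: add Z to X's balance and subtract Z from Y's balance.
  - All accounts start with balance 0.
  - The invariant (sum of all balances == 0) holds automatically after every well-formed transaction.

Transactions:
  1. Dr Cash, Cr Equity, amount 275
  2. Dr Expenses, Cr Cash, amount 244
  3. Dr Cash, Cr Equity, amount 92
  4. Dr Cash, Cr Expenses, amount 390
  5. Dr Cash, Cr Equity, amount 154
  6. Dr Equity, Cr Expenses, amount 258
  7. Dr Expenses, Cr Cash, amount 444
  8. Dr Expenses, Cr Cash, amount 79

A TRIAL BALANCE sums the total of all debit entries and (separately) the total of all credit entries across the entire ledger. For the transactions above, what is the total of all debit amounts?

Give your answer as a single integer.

Txn 1: debit+=275
Txn 2: debit+=244
Txn 3: debit+=92
Txn 4: debit+=390
Txn 5: debit+=154
Txn 6: debit+=258
Txn 7: debit+=444
Txn 8: debit+=79
Total debits = 1936

Answer: 1936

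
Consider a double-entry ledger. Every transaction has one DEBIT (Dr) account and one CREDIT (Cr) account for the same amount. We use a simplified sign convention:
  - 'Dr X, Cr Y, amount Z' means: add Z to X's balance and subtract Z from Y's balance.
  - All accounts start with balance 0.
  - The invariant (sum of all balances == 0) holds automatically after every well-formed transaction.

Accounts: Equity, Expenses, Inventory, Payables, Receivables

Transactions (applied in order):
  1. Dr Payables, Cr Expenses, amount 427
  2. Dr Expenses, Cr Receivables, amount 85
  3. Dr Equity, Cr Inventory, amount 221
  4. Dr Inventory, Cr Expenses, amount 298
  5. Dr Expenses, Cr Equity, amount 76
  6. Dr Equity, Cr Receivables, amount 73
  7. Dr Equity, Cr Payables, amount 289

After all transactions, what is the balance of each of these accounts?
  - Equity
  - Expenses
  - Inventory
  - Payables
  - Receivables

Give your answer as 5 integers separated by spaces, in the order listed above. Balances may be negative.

Answer: 507 -564 77 138 -158

Derivation:
After txn 1 (Dr Payables, Cr Expenses, amount 427): Expenses=-427 Payables=427
After txn 2 (Dr Expenses, Cr Receivables, amount 85): Expenses=-342 Payables=427 Receivables=-85
After txn 3 (Dr Equity, Cr Inventory, amount 221): Equity=221 Expenses=-342 Inventory=-221 Payables=427 Receivables=-85
After txn 4 (Dr Inventory, Cr Expenses, amount 298): Equity=221 Expenses=-640 Inventory=77 Payables=427 Receivables=-85
After txn 5 (Dr Expenses, Cr Equity, amount 76): Equity=145 Expenses=-564 Inventory=77 Payables=427 Receivables=-85
After txn 6 (Dr Equity, Cr Receivables, amount 73): Equity=218 Expenses=-564 Inventory=77 Payables=427 Receivables=-158
After txn 7 (Dr Equity, Cr Payables, amount 289): Equity=507 Expenses=-564 Inventory=77 Payables=138 Receivables=-158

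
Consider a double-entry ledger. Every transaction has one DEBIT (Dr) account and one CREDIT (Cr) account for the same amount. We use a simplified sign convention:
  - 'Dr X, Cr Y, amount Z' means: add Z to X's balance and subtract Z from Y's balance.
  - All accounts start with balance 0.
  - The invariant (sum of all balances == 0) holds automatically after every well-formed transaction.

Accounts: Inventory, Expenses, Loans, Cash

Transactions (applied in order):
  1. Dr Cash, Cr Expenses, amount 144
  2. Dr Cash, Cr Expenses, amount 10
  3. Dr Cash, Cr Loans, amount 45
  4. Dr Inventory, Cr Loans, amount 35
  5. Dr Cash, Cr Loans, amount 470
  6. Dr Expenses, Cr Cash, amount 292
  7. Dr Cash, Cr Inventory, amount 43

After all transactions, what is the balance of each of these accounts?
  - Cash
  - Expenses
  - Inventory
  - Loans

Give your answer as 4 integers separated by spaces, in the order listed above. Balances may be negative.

Answer: 420 138 -8 -550

Derivation:
After txn 1 (Dr Cash, Cr Expenses, amount 144): Cash=144 Expenses=-144
After txn 2 (Dr Cash, Cr Expenses, amount 10): Cash=154 Expenses=-154
After txn 3 (Dr Cash, Cr Loans, amount 45): Cash=199 Expenses=-154 Loans=-45
After txn 4 (Dr Inventory, Cr Loans, amount 35): Cash=199 Expenses=-154 Inventory=35 Loans=-80
After txn 5 (Dr Cash, Cr Loans, amount 470): Cash=669 Expenses=-154 Inventory=35 Loans=-550
After txn 6 (Dr Expenses, Cr Cash, amount 292): Cash=377 Expenses=138 Inventory=35 Loans=-550
After txn 7 (Dr Cash, Cr Inventory, amount 43): Cash=420 Expenses=138 Inventory=-8 Loans=-550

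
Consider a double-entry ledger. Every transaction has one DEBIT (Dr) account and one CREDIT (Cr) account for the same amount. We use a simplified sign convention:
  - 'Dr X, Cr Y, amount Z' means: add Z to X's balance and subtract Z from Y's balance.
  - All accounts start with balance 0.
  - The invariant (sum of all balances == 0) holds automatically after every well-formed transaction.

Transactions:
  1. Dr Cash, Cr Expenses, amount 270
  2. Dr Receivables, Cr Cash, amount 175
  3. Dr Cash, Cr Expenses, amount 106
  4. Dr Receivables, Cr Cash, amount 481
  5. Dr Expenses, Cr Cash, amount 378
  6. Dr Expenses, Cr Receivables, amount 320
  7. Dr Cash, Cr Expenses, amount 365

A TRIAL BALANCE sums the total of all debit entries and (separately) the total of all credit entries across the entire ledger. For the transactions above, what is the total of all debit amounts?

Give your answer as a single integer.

Answer: 2095

Derivation:
Txn 1: debit+=270
Txn 2: debit+=175
Txn 3: debit+=106
Txn 4: debit+=481
Txn 5: debit+=378
Txn 6: debit+=320
Txn 7: debit+=365
Total debits = 2095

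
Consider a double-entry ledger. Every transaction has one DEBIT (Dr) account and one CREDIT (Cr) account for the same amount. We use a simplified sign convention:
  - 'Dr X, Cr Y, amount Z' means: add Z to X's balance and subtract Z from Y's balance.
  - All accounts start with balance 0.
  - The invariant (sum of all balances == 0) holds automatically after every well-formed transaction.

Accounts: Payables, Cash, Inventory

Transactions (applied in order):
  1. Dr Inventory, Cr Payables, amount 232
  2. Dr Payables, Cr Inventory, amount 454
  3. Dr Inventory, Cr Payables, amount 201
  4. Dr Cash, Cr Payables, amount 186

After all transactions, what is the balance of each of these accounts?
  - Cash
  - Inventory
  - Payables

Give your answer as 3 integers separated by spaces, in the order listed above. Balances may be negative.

Answer: 186 -21 -165

Derivation:
After txn 1 (Dr Inventory, Cr Payables, amount 232): Inventory=232 Payables=-232
After txn 2 (Dr Payables, Cr Inventory, amount 454): Inventory=-222 Payables=222
After txn 3 (Dr Inventory, Cr Payables, amount 201): Inventory=-21 Payables=21
After txn 4 (Dr Cash, Cr Payables, amount 186): Cash=186 Inventory=-21 Payables=-165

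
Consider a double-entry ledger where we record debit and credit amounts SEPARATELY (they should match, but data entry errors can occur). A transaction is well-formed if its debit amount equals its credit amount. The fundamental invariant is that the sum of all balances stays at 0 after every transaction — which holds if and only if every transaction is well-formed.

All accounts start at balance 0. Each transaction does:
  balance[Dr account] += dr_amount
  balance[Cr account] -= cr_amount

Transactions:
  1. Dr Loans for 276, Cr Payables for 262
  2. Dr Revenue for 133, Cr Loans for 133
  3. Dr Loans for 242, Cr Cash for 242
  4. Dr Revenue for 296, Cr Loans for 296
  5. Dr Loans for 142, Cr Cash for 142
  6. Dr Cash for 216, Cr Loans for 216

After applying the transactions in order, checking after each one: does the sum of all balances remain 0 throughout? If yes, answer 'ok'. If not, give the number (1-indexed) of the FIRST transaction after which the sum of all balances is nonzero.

Answer: 1

Derivation:
After txn 1: dr=276 cr=262 sum_balances=14
After txn 2: dr=133 cr=133 sum_balances=14
After txn 3: dr=242 cr=242 sum_balances=14
After txn 4: dr=296 cr=296 sum_balances=14
After txn 5: dr=142 cr=142 sum_balances=14
After txn 6: dr=216 cr=216 sum_balances=14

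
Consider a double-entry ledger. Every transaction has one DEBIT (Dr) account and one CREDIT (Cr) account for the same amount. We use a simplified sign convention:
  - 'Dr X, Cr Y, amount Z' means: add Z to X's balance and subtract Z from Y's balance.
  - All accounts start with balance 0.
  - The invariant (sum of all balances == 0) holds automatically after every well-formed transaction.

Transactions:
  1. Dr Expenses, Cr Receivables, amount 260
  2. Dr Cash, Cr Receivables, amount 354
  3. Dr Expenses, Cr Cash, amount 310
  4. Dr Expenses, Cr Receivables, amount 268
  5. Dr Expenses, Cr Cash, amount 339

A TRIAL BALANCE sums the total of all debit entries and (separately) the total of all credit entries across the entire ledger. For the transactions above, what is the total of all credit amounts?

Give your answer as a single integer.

Answer: 1531

Derivation:
Txn 1: credit+=260
Txn 2: credit+=354
Txn 3: credit+=310
Txn 4: credit+=268
Txn 5: credit+=339
Total credits = 1531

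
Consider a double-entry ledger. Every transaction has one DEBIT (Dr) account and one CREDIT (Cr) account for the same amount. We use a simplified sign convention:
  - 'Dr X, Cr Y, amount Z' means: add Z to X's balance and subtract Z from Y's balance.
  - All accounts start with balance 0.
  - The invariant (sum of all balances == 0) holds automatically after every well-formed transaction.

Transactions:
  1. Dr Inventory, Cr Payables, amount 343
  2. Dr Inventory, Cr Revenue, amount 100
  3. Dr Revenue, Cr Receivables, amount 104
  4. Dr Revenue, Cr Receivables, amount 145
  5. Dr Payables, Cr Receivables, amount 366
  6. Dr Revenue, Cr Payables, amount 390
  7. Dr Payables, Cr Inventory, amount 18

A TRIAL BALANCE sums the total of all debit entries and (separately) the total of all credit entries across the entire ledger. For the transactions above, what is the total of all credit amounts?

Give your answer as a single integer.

Answer: 1466

Derivation:
Txn 1: credit+=343
Txn 2: credit+=100
Txn 3: credit+=104
Txn 4: credit+=145
Txn 5: credit+=366
Txn 6: credit+=390
Txn 7: credit+=18
Total credits = 1466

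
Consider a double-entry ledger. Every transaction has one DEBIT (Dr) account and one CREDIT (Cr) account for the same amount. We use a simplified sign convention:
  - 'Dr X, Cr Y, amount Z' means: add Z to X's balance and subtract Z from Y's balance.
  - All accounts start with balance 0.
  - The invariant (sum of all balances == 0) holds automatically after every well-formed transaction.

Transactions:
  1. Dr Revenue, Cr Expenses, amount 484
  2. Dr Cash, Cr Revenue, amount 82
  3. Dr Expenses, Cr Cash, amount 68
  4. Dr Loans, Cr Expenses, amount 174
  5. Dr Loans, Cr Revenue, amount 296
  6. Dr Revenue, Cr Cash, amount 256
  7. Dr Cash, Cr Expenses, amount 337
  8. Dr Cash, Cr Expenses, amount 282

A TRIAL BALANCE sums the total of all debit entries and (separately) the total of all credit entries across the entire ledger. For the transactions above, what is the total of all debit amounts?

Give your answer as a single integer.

Txn 1: debit+=484
Txn 2: debit+=82
Txn 3: debit+=68
Txn 4: debit+=174
Txn 5: debit+=296
Txn 6: debit+=256
Txn 7: debit+=337
Txn 8: debit+=282
Total debits = 1979

Answer: 1979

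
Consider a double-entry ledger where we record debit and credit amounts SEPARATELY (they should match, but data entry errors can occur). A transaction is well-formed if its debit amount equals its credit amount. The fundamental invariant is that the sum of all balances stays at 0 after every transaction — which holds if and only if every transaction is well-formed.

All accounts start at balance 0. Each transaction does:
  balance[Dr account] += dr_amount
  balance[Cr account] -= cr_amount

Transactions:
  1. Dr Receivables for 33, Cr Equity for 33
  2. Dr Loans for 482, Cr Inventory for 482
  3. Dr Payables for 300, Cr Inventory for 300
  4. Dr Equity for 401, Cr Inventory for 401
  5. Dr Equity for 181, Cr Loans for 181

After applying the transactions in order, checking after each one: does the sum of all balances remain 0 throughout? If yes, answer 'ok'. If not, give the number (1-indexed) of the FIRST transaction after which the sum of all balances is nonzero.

Answer: ok

Derivation:
After txn 1: dr=33 cr=33 sum_balances=0
After txn 2: dr=482 cr=482 sum_balances=0
After txn 3: dr=300 cr=300 sum_balances=0
After txn 4: dr=401 cr=401 sum_balances=0
After txn 5: dr=181 cr=181 sum_balances=0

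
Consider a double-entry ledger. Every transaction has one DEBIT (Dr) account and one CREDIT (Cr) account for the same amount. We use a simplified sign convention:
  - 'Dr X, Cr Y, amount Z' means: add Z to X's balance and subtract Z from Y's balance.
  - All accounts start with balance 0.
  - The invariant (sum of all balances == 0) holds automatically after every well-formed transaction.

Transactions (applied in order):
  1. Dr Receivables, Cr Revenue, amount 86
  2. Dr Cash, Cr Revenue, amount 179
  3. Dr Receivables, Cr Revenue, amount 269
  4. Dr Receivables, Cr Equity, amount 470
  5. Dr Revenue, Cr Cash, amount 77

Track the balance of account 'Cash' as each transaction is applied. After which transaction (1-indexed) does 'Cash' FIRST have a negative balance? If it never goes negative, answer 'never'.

After txn 1: Cash=0
After txn 2: Cash=179
After txn 3: Cash=179
After txn 4: Cash=179
After txn 5: Cash=102

Answer: never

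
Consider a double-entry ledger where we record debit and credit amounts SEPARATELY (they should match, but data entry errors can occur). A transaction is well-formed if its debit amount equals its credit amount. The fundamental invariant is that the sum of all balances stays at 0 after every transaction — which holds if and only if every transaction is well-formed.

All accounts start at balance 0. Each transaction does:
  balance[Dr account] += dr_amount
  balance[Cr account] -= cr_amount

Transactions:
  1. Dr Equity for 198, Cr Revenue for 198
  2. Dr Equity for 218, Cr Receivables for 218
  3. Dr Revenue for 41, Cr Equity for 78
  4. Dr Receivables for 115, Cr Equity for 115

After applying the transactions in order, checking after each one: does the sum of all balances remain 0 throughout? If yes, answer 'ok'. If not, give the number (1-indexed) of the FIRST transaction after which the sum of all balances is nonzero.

Answer: 3

Derivation:
After txn 1: dr=198 cr=198 sum_balances=0
After txn 2: dr=218 cr=218 sum_balances=0
After txn 3: dr=41 cr=78 sum_balances=-37
After txn 4: dr=115 cr=115 sum_balances=-37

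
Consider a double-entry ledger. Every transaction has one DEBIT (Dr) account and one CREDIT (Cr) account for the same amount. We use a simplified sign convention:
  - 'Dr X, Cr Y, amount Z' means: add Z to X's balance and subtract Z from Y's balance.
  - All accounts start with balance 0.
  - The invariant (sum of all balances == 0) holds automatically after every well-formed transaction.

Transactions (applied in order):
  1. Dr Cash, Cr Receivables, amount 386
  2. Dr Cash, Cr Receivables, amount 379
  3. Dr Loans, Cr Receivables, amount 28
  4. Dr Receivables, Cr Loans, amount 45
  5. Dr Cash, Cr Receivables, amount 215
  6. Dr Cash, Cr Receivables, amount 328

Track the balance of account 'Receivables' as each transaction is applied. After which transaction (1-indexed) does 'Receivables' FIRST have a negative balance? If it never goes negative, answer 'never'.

Answer: 1

Derivation:
After txn 1: Receivables=-386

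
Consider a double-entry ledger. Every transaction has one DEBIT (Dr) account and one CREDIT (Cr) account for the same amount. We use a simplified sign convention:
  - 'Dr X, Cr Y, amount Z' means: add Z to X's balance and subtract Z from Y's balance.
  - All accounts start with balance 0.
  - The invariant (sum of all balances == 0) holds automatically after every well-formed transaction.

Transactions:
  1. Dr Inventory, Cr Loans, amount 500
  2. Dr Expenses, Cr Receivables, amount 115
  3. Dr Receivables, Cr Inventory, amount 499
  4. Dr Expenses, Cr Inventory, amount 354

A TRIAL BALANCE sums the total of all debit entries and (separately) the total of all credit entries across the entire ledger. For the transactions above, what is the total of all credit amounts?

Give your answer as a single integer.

Answer: 1468

Derivation:
Txn 1: credit+=500
Txn 2: credit+=115
Txn 3: credit+=499
Txn 4: credit+=354
Total credits = 1468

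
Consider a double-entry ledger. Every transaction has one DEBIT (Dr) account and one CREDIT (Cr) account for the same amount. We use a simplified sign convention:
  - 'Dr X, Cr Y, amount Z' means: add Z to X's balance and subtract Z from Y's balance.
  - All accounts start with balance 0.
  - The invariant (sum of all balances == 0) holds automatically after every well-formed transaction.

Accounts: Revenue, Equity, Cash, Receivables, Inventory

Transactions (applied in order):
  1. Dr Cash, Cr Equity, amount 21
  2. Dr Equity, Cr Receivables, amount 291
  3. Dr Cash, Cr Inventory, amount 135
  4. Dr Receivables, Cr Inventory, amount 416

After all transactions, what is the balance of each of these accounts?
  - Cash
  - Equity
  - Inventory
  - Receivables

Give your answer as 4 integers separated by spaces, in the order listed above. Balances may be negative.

After txn 1 (Dr Cash, Cr Equity, amount 21): Cash=21 Equity=-21
After txn 2 (Dr Equity, Cr Receivables, amount 291): Cash=21 Equity=270 Receivables=-291
After txn 3 (Dr Cash, Cr Inventory, amount 135): Cash=156 Equity=270 Inventory=-135 Receivables=-291
After txn 4 (Dr Receivables, Cr Inventory, amount 416): Cash=156 Equity=270 Inventory=-551 Receivables=125

Answer: 156 270 -551 125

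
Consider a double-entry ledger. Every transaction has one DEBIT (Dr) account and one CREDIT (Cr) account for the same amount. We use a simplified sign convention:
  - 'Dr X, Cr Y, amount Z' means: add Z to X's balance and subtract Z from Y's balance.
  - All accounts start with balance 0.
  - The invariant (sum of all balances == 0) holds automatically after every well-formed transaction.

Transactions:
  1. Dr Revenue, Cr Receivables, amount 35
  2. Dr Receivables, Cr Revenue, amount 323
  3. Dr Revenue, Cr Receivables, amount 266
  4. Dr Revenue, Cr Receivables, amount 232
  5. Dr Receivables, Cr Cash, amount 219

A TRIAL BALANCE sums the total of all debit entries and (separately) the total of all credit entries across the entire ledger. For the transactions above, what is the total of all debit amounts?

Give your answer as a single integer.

Answer: 1075

Derivation:
Txn 1: debit+=35
Txn 2: debit+=323
Txn 3: debit+=266
Txn 4: debit+=232
Txn 5: debit+=219
Total debits = 1075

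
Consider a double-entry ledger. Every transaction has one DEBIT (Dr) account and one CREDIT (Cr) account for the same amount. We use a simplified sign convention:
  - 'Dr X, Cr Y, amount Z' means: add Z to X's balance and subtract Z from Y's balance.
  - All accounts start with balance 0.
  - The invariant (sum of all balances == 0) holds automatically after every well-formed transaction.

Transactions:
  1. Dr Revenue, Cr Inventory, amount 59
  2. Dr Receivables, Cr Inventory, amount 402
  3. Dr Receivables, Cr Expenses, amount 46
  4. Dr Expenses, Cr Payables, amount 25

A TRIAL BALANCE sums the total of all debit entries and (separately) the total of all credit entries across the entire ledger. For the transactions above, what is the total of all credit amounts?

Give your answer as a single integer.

Answer: 532

Derivation:
Txn 1: credit+=59
Txn 2: credit+=402
Txn 3: credit+=46
Txn 4: credit+=25
Total credits = 532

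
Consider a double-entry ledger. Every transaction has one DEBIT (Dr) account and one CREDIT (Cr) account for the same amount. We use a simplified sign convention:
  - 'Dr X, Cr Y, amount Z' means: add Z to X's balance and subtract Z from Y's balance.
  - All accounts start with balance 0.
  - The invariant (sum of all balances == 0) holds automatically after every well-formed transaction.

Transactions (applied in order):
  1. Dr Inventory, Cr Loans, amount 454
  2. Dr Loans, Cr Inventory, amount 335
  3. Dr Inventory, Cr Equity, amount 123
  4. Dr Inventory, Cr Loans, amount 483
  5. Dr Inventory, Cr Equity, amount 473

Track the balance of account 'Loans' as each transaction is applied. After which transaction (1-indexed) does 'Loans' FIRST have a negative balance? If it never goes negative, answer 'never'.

After txn 1: Loans=-454

Answer: 1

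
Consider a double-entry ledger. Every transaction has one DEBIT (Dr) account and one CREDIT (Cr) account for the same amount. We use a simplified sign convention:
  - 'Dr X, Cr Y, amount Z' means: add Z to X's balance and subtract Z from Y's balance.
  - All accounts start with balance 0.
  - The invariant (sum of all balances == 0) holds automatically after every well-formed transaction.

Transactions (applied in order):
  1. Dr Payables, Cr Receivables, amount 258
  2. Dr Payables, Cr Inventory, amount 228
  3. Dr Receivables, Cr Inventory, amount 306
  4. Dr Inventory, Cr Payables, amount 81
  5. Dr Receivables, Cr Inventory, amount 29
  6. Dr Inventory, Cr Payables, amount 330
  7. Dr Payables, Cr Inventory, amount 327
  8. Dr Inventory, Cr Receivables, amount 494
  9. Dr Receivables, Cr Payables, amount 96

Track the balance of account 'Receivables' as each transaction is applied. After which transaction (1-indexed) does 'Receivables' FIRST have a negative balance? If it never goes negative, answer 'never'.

After txn 1: Receivables=-258

Answer: 1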